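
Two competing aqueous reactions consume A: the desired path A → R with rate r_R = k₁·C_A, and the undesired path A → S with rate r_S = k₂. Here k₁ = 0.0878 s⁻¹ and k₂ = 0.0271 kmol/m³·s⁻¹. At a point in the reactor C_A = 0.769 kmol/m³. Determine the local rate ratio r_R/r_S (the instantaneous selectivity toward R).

S_{R/S} = r_R/r_S = (k₁·C_A)/(k₂) = (k₁/k₂)·C_A.
= (0.0878×0.7690) / (0.0271) = 0.06752/0.02710 = 2.49.

2.49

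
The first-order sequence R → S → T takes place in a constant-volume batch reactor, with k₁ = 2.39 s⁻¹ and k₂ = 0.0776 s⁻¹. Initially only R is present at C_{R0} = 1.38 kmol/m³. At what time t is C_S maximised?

1.48 s

The intermediate peaks when r₁ = r₂, i.e. k₁e^(−k₁t) = k₂e^(−k₂t), giving t_opt = ln(k₂/k₁)/(k₂−k₁).
= ln(0.0776/2.39)/(0.0776−2.39) = ln(0.03247)/-2.312 = -3.427/-2.312 = 1.48 s.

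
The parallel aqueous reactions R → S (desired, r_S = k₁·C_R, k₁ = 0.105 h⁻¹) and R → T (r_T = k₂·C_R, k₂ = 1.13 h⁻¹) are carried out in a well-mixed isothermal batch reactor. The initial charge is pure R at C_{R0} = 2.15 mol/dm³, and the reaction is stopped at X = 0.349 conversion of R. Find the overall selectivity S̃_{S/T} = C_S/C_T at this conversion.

C_R = C_{R0}(1−X) = 1.400 mol/dm³.
Both paths are first order in R, so the instantaneous fraction to S is constant: dC_S/d(−C_R) = k₁/(k₁+k₂) = 0.08502.
C_S = 0.08502·(C_{R0}−C_R) = 0.08502×0.7503 = 0.0638 mol/dm³.
C_T = (C_{R0}−C_R)−C_S = 0.6866 mol/dm³; S̃_{S/T} = 0.06379/0.6866 = 0.0929.

0.0929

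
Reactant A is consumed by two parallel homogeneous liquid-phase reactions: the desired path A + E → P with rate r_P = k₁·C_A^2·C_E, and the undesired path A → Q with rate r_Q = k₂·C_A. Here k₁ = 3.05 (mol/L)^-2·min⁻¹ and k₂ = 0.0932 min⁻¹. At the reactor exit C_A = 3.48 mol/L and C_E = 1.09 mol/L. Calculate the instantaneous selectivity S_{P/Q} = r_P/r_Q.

S_{P/Q} = r_P/r_Q = (k₁·C_A^2·C_E)/(k₂·C_A) = (k₁/k₂)·C_A·C_E.
= (3.05×3.480^2×1.090) / (0.0932×3.480) = 40.26/0.3243 = 124.
Since the desired path is higher order in A, keeping C_A high (PFR or concentrated feed) favours P.

124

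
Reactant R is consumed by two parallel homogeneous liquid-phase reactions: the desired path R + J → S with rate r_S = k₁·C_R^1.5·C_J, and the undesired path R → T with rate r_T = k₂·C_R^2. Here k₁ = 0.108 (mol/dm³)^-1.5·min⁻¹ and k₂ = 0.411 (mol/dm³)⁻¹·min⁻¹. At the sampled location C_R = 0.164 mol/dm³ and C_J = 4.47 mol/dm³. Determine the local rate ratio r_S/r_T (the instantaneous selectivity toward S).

2.90

S_{S/T} = r_S/r_T = (k₁·C_R^1.5·C_J)/(k₂·C_R^2) = (k₁/k₂)·C_R^-0.5·C_J.
= (0.108×0.1640^1.5×4.470) / (0.411×0.1640^2) = 0.03206/0.01105 = 2.90.
The undesired path is higher order in R, so low C_R (CSTR or dilute feed) favours S.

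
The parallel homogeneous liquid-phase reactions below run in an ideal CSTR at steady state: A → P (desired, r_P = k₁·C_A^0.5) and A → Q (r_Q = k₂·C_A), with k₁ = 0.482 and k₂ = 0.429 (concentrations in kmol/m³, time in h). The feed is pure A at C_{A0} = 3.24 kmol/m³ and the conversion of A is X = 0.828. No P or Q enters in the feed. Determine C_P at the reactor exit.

1.61 kmol/m³

Exit C_A = C_{A0}(1−X) = 3.24×0.172 = 0.5573 kmol/m³.
A CSTR operates uniformly at the exit composition, giving r_P = 0.3598 and r_Q = 0.2391 (each k·C_A^n at C_A = 0.5573).
Fraction of consumed A going to P: r_P/(r_P+r_Q) = 0.6008.
C_P = 0.6008·C_{A0}·X = 0.6008×3.24×0.828 = 1.61 kmol/m³.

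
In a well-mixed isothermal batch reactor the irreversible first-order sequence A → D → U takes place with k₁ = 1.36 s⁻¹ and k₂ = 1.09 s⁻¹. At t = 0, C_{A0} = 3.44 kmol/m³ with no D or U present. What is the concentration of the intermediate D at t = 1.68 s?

1.01 kmol/m³

For first-order series with pure A initially, C_D(t) = k₁C_{A0}/(k₂−k₁)·(e^(−k₁t) − e^(−k₂t)).
e^(−k₁t) = e^(−1.36×1.68) = e^(−2.285) = 0.1018; e^(−k₂t) = e^(−1.831) = 0.1602.
C_D = 1.36×3.44/(1.09−1.36) × (0.1018−0.1602) = (-17.33)×(-0.05843) = 1.012 kmol/m³.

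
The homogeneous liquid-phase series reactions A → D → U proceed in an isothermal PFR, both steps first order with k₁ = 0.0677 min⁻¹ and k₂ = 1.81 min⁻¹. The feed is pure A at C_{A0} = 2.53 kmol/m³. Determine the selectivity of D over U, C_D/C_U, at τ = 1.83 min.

The intermediate concentration in a first-order A→B→C sequence is C_D = k₁C_{A0}(e^(−k₁τ) − e^(−k₂τ))/(k₂−k₁).
e^(−k₁τ) = e^(−0.0677×1.83) = e^(−0.1239) = 0.8835; e^(−k₂τ) = e^(−3.312) = 0.03643.
C_D = 0.0677×2.53/(1.81−0.0677) × (0.8835−0.03643) = 0.09831×0.8470 = 0.08327 kmol/m³.
C_A = C_{A0}e^(−k₁τ) = 2.235 kmol/m³, so C_U = C_{A0}−C_A−C_D = 0.2115 kmol/m³; C_D/C_U = 0.394.

0.394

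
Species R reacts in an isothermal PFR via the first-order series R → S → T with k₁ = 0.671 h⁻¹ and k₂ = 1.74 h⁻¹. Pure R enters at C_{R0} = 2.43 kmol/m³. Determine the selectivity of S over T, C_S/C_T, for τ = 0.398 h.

2.45

For first-order series with pure R initially, C_S(τ) = k₁C_{R0}/(k₂−k₁)·(e^(−k₁τ) − e^(−k₂τ)).
e^(−k₁τ) = e^(−0.671×0.398) = e^(−0.2671) = 0.7656; e^(−k₂τ) = e^(−0.6925) = 0.5003.
C_S = 0.671×2.43/(1.74−0.671) × (0.7656−0.5003) = 1.525×0.2653 = 0.4047 kmol/m³.
C_R = C_{R0}e^(−k₁τ) = 1.860 kmol/m³, so C_T = C_{R0}−C_R−C_S = 0.1648 kmol/m³; C_S/C_T = 2.45.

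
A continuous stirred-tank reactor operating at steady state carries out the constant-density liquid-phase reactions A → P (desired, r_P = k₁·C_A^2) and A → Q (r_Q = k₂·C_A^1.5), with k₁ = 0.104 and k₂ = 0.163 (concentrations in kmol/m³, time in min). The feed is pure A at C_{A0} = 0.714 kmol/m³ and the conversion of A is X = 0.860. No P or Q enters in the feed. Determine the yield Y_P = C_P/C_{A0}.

0.144

Exit C_A = C_{A0}(1−X) = 0.714×0.140 = 0.09996 kmol/m³.
Rates in a CSTR are evaluated at the outlet concentration: r_P = 0.104×0.09996^2 = 0.001039, r_Q = 0.163×0.09996^1.5 = 0.005151.
Fraction of consumed A going to P: r_P/(r_P+r_Q) = 0.1679.
C_P = 0.1679·C_{A0}·X = 0.1679×0.714×0.860 = 0.103 kmol/m³; Y_P = C_P/C_{A0} = 0.144.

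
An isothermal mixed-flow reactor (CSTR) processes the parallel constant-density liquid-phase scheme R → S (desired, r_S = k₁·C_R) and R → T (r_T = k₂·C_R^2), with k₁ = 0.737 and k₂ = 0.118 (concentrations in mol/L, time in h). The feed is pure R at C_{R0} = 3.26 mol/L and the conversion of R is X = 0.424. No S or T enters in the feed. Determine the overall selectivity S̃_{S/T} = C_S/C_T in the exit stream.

Exit C_R = C_{R0}(1−X) = 3.26×0.576 = 1.878 mol/L.
A CSTR operates uniformly at the exit composition, giving r_S = 1.384 and r_T = 0.4161 (each k·C_R^n at C_R = 1.878).
Overall selectivity = C_S/C_T = r_Sτ/(r_Tτ) = r_S/r_T = 3.33.

3.33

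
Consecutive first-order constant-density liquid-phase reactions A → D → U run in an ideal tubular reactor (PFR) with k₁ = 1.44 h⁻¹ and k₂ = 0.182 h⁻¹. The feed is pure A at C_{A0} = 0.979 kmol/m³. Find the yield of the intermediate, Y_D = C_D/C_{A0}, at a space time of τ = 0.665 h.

For first-order series with pure A initially, C_D(τ) = k₁C_{A0}/(k₂−k₁)·(e^(−k₁τ) − e^(−k₂τ)).
e^(−k₁τ) = e^(−1.44×0.665) = e^(−0.9576) = 0.3838; e^(−k₂τ) = e^(−0.1210) = 0.8860.
C_D = 1.44×0.979/(0.182−1.44) × (0.3838−0.8860) = (-1.121)×(-0.5022) = 0.5628 kmol/m³.
Y_D = C_D/C_{A0} = 0.5628/0.979 = 0.575.

0.575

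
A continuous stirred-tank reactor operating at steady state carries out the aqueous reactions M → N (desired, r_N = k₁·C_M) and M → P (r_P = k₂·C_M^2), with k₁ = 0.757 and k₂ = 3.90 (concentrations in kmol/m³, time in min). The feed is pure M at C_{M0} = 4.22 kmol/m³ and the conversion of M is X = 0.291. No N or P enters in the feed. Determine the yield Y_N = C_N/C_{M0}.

0.0177

Exit C_M = C_{M0}(1−X) = 4.22×0.709 = 2.992 kmol/m³.
Rates in a CSTR are evaluated at the outlet concentration: r_N = 0.757×2.992 = 2.265, r_P = 3.90×2.992^2 = 34.91.
Fraction of consumed M going to N: r_N/(r_N+r_P) = 0.06092.
C_N = 0.06092·C_{M0}·X = 0.06092×4.22×0.291 = 0.0748 kmol/m³; Y_N = C_N/C_{M0} = 0.0177.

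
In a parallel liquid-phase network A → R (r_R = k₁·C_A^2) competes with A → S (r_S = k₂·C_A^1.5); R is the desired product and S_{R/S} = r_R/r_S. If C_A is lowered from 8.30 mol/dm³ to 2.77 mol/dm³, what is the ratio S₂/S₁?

0.578

S_{R/S} = (k₁/k₂)·C_A^0.5, so S₂/S₁ = (C_{A,2}/C_{A,1})^0.5.
= (2.77/8.30)^0.5 = (0.3337)^0.5 = 0.578.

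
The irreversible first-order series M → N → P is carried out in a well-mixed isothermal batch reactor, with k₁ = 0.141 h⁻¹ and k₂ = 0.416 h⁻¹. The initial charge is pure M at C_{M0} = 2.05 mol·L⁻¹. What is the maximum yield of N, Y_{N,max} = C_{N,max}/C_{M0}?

0.195

Evaluating C_N at t_opt = ln(k₂/k₁)/(k₂−k₁) gives C_{N,max}/C_{M0} = (k₁/k₂)^[k₂/(k₂−k₁)].
= (0.141/0.416)^(0.416/(0.416−0.141)) = (0.3389)^(1.513) = 0.1946.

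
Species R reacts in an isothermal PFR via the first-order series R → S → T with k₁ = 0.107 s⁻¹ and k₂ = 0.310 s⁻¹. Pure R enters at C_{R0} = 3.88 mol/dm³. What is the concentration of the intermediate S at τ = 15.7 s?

0.365 mol/dm³

For first-order series with pure R initially, C_S(τ) = k₁C_{R0}/(k₂−k₁)·(e^(−k₁τ) − e^(−k₂τ)).
e^(−k₁τ) = e^(−0.107×15.7) = e^(−1.680) = 0.1864; e^(−k₂τ) = e^(−4.867) = 0.007696.
C_S = 0.107×3.88/(0.310−0.107) × (0.1864−0.007696) = 2.045×0.1787 = 0.3655 mol/dm³.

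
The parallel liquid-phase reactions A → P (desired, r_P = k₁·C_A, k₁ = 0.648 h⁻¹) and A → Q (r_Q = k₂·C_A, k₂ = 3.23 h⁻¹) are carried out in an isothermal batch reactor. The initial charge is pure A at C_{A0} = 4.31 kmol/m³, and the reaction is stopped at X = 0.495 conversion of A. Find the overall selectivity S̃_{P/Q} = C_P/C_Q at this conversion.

C_A = C_{A0}(1−X) = 2.177 kmol/m³.
Both paths are first order in A, so the instantaneous fraction to P is constant: dC_P/d(−C_A) = k₁/(k₁+k₂) = 0.1671.
C_P = 0.1671·(C_{A0}−C_A) = 0.1671×2.133 = 0.356 kmol/m³.
C_Q = (C_{A0}−C_A)−C_P = 1.777 kmol/m³; S̃_{P/Q} = 0.3565/1.777 = 0.201.

0.201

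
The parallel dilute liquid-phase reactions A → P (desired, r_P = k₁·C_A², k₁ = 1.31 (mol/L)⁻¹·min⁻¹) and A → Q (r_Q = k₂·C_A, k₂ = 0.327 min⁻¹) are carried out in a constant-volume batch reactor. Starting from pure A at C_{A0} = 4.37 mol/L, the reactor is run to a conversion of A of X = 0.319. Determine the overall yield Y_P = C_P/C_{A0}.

C_A = C_{A0}(1−X) = 2.976 mol/L.
Along a PFR/batch, dC_Q/dC_A = −r_Q/(r_P+r_Q) = −k₂/(k₂+k₁·C_A).
Integrating from C_{A0} to C_A: C_Q = (0.327/1.31)·ln[(0.327+1.31·4.37)/(0.327+1.31·2.98)] = 0.2496·ln(6.052/4.226) = 0.08966 mol/L.
Then C_P = (C_{A0}−C_A) − C_Q = 1.394 − 0.08966 = 1.304 mol/L.
Y_P = C_P/C_{A0} = 1.304/4.37 = 0.298.

0.298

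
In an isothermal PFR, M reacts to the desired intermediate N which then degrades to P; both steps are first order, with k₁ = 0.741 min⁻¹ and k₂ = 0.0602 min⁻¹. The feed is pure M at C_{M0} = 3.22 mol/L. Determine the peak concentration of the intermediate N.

Evaluating C_N at τ_opt = ln(k₂/k₁)/(k₂−k₁) gives C_{N,max}/C_{M0} = (k₁/k₂)^[k₂/(k₂−k₁)].
= (0.741/0.0602)^(0.0602/(0.0602−0.741)) = (12.31)^(-0.08843) = 0.8009.
C_{N,max} = 0.8009×3.22 = 2.58 mol/L.

2.58 mol/L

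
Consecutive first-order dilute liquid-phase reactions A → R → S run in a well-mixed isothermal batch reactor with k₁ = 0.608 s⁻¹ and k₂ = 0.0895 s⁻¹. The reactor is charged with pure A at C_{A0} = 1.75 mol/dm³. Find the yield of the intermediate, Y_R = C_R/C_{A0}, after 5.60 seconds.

0.671

The intermediate concentration in a first-order A→B→C sequence is C_R = k₁C_{A0}(e^(−k₁t) − e^(−k₂t))/(k₂−k₁).
e^(−k₁t) = e^(−0.608×5.60) = e^(−3.405) = 0.03321; e^(−k₂t) = e^(−0.5012) = 0.6058.
C_R = 0.608×1.75/(0.0895−0.608) × (0.03321−0.6058) = (-2.052)×(-0.5726) = 1.175 mol/dm³.
Y_R = C_R/C_{A0} = 1.175/1.75 = 0.671.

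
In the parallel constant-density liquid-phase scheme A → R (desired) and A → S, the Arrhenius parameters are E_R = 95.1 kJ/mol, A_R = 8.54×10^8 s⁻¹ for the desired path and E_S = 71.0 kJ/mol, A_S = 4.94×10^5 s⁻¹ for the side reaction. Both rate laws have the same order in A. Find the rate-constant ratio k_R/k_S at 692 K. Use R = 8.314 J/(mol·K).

26.2

With equal orders, S_{R/S} = k_R/k_S = (A_R/A_S)·exp[(E_S−E_R)/(RT)].
(E_S−E_R)/(RT) = (71.0−95.1)×10³/(8.314×692) = -24100/5753 = -4.189.
k_R/k_S = (8.54×10^8/4.94×10^5)·exp(-4.189) = 1729 × 0.01516 = 26.2.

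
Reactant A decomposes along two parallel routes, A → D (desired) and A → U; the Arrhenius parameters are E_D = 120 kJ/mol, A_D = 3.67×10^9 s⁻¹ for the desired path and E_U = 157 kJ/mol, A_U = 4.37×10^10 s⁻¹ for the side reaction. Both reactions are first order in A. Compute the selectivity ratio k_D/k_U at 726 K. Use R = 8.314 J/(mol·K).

Since both paths have the same order in A, the concentration cancels and S_{D/U} = k_D/k_U = (A_D/A_U)·exp[(E_U−E_D)/(RT)].
(E_U−E_D)/(RT) = (157−120)×10³/(8.314×726) = 37000/6036 = 6.130.
k_D/k_U = (3.67×10^9/4.37×10^10)·exp(6.130) = 0.08398 × 459.4 = 38.6.

38.6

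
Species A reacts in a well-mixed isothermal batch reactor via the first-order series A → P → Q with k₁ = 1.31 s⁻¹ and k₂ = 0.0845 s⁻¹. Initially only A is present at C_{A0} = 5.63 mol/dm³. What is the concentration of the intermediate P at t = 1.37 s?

4.36 mol/dm³

Solving the coupled first-order balances gives C_P(t) = [k₁/(k₂−k₁)]·C_{A0}·(e^(−k₁t) − e^(−k₂t)).
e^(−k₁t) = e^(−1.31×1.37) = e^(−1.795) = 0.1662; e^(−k₂t) = e^(−0.1158) = 0.8907.
C_P = 1.31×5.63/(0.0845−1.31) × (0.1662−0.8907) = (-6.018)×(-0.7245) = 4.360 mol/dm³.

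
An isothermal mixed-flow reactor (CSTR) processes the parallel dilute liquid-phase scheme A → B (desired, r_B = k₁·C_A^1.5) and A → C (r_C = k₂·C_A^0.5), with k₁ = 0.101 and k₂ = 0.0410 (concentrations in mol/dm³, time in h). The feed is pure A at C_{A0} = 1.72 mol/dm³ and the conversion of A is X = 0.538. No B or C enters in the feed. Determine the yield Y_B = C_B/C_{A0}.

0.356

Exit C_A = C_{A0}(1−X) = 1.72×0.462 = 0.7946 mol/dm³.
In a CSTR the entire volume is at exit conditions, so r_B = 0.101×0.7946^1.5 = 0.07154 and r_C = 0.0410×0.7946^0.5 = 0.03655.
Fraction of consumed A going to B: r_B/(r_B+r_C) = 0.6619.
C_B = 0.6619·C_{A0}·X = 0.6619×1.72×0.538 = 0.612 mol/dm³; Y_B = C_B/C_{A0} = 0.356.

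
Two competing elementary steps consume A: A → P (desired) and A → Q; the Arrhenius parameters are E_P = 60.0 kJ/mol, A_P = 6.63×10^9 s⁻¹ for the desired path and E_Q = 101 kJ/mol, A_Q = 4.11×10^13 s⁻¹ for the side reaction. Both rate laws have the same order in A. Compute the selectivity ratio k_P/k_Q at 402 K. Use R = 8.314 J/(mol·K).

Since both paths have the same order in A, the concentration cancels and S_{P/Q} = k_P/k_Q = (A_P/A_Q)·exp[(E_Q−E_P)/(RT)].
(E_Q−E_P)/(RT) = (101−60.0)×10³/(8.314×402) = 41000/3342 = 12.27.
k_P/k_Q = (6.63×10^9/4.11×10^13)·exp(12.27) = 1.613×10^-4 × 2.126×10^5 = 34.3.

34.3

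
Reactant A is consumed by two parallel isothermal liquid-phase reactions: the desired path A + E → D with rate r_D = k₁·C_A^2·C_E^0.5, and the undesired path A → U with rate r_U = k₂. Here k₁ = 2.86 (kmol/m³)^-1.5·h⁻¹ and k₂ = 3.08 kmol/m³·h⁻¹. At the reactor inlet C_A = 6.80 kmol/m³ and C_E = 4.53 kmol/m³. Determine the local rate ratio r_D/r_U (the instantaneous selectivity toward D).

S_{D/U} = r_D/r_U = (k₁·C_A^2·C_E^0.5)/(k₂) = (k₁/k₂)·C_A^2·C_E^0.5.
= (2.86×6.800^2×4.530^0.5) / (3.08) = 281.5/3.080 = 91.4.
Since the desired path is higher order in A, keeping C_A high (PFR or concentrated feed) favours D.

91.4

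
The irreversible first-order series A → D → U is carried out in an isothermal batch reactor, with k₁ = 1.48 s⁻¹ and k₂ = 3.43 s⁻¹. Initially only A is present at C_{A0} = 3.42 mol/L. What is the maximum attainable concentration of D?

0.780 mol/L

For a first-order series the maximum intermediate yield is C_{D,max}/C_{A0} = (k₁/k₂)^[k₂/(k₂−k₁)].
= (1.48/3.43)^(3.43/(3.43−1.48)) = (0.4315)^(1.759) = 0.2280.
C_{D,max} = 0.2280×3.42 = 0.780 mol/L.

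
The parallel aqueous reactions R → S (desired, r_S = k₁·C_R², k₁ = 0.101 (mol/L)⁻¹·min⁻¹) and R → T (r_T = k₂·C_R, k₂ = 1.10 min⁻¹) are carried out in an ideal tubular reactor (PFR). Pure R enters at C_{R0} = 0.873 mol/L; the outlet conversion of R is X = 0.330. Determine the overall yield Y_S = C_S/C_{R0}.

0.0207

C_R = C_{R0}(1−X) = 0.5849 mol/L.
Along a PFR/batch, dC_T/dC_R = −r_T/(r_S+r_T) = −k₂/(k₂+k₁·C_R).
Integrating from C_{R0} to C_R: C_T = (1.10/0.101)·ln[(1.10+0.101·0.873)/(1.10+0.101·0.585)] = 10.89·ln(1.188/1.159) = 0.2700 mol/L.
Then C_S = (C_{R0}−C_R) − C_T = 0.2881 − 0.2700 = 0.01806 mol/L.
Y_S = C_S/C_{R0} = 0.01806/0.873 = 0.0207.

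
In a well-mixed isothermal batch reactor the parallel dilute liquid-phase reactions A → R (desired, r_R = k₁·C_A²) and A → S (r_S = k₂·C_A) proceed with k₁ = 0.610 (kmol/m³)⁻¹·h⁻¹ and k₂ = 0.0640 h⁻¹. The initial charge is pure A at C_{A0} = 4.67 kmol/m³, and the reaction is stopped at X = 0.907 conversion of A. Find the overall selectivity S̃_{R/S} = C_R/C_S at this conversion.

17.5

C_A = C_{A0}(1−X) = 0.4343 kmol/m³.
Along a PFR/batch, dC_S/dC_A = −r_S/(r_R+r_S) = −k₂/(k₂+k₁·C_A).
Integrating from C_{A0} to C_A: C_S = (0.0640/0.610)·ln[(0.0640+0.610·4.67)/(0.0640+0.610·0.434)] = 0.1049·ln(2.913/0.3289) = 0.2288 kmol/m³.
Then C_R = (C_{A0}−C_A) − C_S = 4.236 − 0.2288 = 4.007 kmol/m³.
S̃_{R/S} = C_R/C_S = 4.007/0.2288 = 17.5.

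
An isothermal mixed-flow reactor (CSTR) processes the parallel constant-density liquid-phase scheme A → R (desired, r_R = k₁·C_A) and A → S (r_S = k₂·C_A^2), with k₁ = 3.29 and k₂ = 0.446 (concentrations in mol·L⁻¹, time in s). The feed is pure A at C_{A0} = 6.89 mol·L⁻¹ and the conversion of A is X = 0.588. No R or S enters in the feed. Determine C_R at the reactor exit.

2.93 mol·L⁻¹

Exit C_A = C_{A0}(1−X) = 6.89×0.412 = 2.839 mol·L⁻¹.
Rates in a CSTR are evaluated at the outlet concentration: r_R = 3.29×2.839 = 9.339, r_S = 0.446×2.839^2 = 3.594.
Fraction of consumed A going to R: r_R/(r_R+r_S) = 0.7221.
C_R = 0.7221·C_{A0}·X = 0.7221×6.89×0.588 = 2.93 mol·L⁻¹.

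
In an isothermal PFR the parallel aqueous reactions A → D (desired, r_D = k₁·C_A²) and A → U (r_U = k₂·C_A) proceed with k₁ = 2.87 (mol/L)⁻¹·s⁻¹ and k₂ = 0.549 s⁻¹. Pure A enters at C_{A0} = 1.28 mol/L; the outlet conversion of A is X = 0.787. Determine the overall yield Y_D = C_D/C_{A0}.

0.615

C_A = C_{A0}(1−X) = 0.2726 mol/L.
Along a PFR/batch, dC_U/dC_A = −r_U/(r_D+r_U) = −k₂/(k₂+k₁·C_A).
Integrating from C_{A0} to C_A: C_U = (0.549/2.87)·ln[(0.549+2.87·1.28)/(0.549+2.87·0.273)] = 0.1913·ln(4.223/1.331) = 0.2208 mol/L.
Then C_D = (C_{A0}−C_A) − C_U = 1.007 − 0.2208 = 0.7866 mol/L.
Y_D = C_D/C_{A0} = 0.7866/1.28 = 0.615.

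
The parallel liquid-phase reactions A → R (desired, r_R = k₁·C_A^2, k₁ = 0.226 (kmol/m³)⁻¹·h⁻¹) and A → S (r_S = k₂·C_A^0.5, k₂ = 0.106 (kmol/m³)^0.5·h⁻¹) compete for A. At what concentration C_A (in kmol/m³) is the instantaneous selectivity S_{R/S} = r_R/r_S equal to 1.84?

0.906 kmol/m³

S_{R/S} = (k₁/k₂)·C_A^1.5 ⇒ C_A = (S·k₂/k₁)^(1/1.5).
= (1.84×0.106/0.226)^(0.6667) = (0.8630)^(0.6667) = 0.906 kmol/m³.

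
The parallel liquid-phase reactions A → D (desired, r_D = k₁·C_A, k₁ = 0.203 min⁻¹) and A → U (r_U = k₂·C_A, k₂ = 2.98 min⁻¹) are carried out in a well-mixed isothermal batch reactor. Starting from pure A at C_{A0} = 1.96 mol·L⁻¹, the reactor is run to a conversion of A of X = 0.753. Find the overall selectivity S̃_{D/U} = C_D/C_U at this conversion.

0.0681

C_A = C_{A0}(1−X) = 0.4841 mol·L⁻¹.
Both paths are first order in A, so the instantaneous fraction to D is constant: dC_D/d(−C_A) = k₁/(k₁+k₂) = 0.06378.
C_D = 0.06378·(C_{A0}−C_A) = 0.06378×1.476 = 0.0941 mol·L⁻¹.
C_U = (C_{A0}−C_A)−C_D = 1.382 mol·L⁻¹; S̃_{D/U} = 0.09413/1.382 = 0.0681.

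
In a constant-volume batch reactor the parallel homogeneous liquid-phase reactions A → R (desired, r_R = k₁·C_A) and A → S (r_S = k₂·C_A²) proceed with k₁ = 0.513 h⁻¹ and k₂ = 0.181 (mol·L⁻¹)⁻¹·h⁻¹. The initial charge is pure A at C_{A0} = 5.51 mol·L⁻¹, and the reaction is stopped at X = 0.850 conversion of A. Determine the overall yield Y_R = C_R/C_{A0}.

C_A = C_{A0}(1−X) = 0.8265 mol·L⁻¹.
Along a PFR/batch, dC_R/dC_A = −r_R/(r_R+r_S) = −k₁/(k₁+k₂·C_A).
Integrating from C_{A0} to C_A: C_R = (0.513/0.181)·ln[(0.513+0.181·5.51)/(0.513+0.181·0.827)] = 2.834·ln(1.510/0.6626) = 2.335 mol·L⁻¹.
Y_R = C_R/C_{A0} = 2.335/5.51 = 0.424.

0.424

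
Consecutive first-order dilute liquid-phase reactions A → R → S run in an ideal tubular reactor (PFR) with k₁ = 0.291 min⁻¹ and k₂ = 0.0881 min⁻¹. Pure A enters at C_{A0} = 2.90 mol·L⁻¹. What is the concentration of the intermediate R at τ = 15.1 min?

1.05 mol·L⁻¹

The intermediate concentration in a first-order A→B→C sequence is C_R = k₁C_{A0}(e^(−k₁τ) − e^(−k₂τ))/(k₂−k₁).
e^(−k₁τ) = e^(−0.291×15.1) = e^(−4.394) = 0.01235; e^(−k₂τ) = e^(−1.330) = 0.2644.
C_R = 0.291×2.90/(0.0881−0.291) × (0.01235−0.2644) = (-4.159)×(-0.2520) = 1.048 mol·L⁻¹.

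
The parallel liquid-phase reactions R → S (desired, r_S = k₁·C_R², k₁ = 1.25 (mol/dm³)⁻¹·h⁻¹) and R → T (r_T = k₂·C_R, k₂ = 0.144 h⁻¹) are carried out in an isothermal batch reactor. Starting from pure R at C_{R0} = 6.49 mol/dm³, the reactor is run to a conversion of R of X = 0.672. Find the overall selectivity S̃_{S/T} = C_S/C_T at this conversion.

34.1

C_R = C_{R0}(1−X) = 2.129 mol/dm³.
Along a PFR/batch, dC_T/dC_R = −r_T/(r_S+r_T) = −k₂/(k₂+k₁·C_R).
Integrating from C_{R0} to C_R: C_T = (0.144/1.25)·ln[(0.144+1.25·6.49)/(0.144+1.25·2.13)] = 0.1152·ln(8.257/2.805) = 0.1244 mol/dm³.
Then C_S = (C_{R0}−C_R) − C_T = 4.361 − 0.1244 = 4.237 mol/dm³.
S̃_{S/T} = C_S/C_T = 4.237/0.1244 = 34.1.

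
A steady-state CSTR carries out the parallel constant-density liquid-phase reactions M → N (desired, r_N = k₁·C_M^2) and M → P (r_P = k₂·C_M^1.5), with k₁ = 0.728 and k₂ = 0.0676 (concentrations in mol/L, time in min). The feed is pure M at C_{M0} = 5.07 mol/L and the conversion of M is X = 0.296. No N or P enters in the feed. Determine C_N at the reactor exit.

1.43 mol/L

Exit C_M = C_{M0}(1−X) = 5.07×0.704 = 3.569 mol/L.
In a CSTR the entire volume is at exit conditions, so r_N = 0.728×3.569^2 = 9.275 and r_P = 0.0676×3.569^1.5 = 0.4558.
Fraction of consumed M going to N: r_N/(r_N+r_P) = 0.9532.
C_N = 0.9532·C_{M0}·X = 0.9532×5.07×0.296 = 1.43 mol/L.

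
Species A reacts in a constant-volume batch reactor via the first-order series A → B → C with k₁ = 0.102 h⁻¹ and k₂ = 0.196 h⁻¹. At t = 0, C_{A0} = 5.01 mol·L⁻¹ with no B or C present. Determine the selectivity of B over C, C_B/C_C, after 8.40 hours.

For first-order series with pure A initially, C_B(t) = k₁C_{A0}/(k₂−k₁)·(e^(−k₁t) − e^(−k₂t)).
e^(−k₁t) = e^(−0.102×8.40) = e^(−0.8568) = 0.4245; e^(−k₂t) = e^(−1.646) = 0.1927.
C_B = 0.102×5.01/(0.196−0.102) × (0.4245−0.1927) = 5.436×0.2318 = 1.260 mol·L⁻¹.
C_A = C_{A0}e^(−k₁t) = 2.127 mol·L⁻¹, so C_C = C_{A0}−C_A−C_B = 1.623 mol·L⁻¹; C_B/C_C = 0.776.

0.776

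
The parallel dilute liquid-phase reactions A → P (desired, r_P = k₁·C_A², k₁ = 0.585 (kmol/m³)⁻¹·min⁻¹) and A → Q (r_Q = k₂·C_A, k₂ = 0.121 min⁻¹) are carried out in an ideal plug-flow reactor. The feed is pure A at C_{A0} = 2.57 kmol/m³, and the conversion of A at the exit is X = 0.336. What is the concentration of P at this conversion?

0.786 kmol/m³

C_A = C_{A0}(1−X) = 1.706 kmol/m³.
Along a PFR/batch, dC_Q/dC_A = −r_Q/(r_P+r_Q) = −k₂/(k₂+k₁·C_A).
Integrating from C_{A0} to C_A: C_Q = (0.121/0.585)·ln[(0.121+0.585·2.57)/(0.121+0.585·1.71)] = 0.2068·ln(1.624/1.119) = 0.07704 kmol/m³.
Then C_P = (C_{A0}−C_A) − C_Q = 0.8635 − 0.07704 = 0.7865 kmol/m³.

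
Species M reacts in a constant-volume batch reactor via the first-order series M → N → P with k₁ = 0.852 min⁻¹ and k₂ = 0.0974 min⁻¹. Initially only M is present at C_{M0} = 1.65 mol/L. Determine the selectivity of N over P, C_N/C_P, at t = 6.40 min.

Solving the coupled first-order balances gives C_N(t) = [k₁/(k₂−k₁)]·C_{M0}·(e^(−k₁t) − e^(−k₂t)).
e^(−k₁t) = e^(−0.852×6.40) = e^(−5.453) = 0.004284; e^(−k₂t) = e^(−0.6234) = 0.5361.
C_N = 0.852×1.65/(0.0974−0.852) × (0.004284−0.5361) = (-1.863)×(-0.5319) = 0.9908 mol/L.
C_M = C_{M0}e^(−k₁t) = 0.007069 mol/L, so C_P = C_{M0}−C_M−C_N = 0.6521 mol/L; C_N/C_P = 1.52.

1.52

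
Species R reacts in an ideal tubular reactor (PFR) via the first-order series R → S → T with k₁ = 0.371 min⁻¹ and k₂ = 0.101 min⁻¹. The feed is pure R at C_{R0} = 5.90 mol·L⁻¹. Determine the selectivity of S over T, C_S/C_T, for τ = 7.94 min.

1.35

For first-order series with pure R initially, C_S(τ) = k₁C_{R0}/(k₂−k₁)·(e^(−k₁τ) − e^(−k₂τ)).
e^(−k₁τ) = e^(−0.371×7.94) = e^(−2.946) = 0.05256; e^(−k₂τ) = e^(−0.8019) = 0.4485.
C_S = 0.371×5.90/(0.101−0.371) × (0.05256−0.4485) = (-8.107)×(-0.3959) = 3.210 mol·L⁻¹.
C_R = C_{R0}e^(−k₁τ) = 0.3101 mol·L⁻¹, so C_T = C_{R0}−C_R−C_S = 2.380 mol·L⁻¹; C_S/C_T = 1.35.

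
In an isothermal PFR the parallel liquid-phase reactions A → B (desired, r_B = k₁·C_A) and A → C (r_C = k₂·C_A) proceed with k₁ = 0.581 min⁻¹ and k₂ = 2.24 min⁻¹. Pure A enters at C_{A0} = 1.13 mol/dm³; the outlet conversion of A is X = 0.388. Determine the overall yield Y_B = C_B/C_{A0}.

C_A = C_{A0}(1−X) = 0.6916 mol/dm³.
Both paths are first order in A, so the instantaneous fraction to B is constant: dC_B/d(−C_A) = k₁/(k₁+k₂) = 0.2060.
C_B = 0.2060·(C_{A0}−C_A) = 0.2060×0.4384 = 0.0903 mol/dm³.
Y_B = C_B/C_{A0} = 0.09030/1.13 = 0.0799.

0.0799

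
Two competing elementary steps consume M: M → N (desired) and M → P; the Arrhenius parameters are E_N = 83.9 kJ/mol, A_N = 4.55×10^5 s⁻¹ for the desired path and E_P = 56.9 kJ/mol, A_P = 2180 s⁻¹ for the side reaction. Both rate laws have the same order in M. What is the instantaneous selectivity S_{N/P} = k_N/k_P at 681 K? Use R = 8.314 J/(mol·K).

1.77

Since both paths have the same order in M, the concentration cancels and S_{N/P} = k_N/k_P = (A_N/A_P)·exp[(E_P−E_N)/(RT)].
(E_P−E_N)/(RT) = (56.9−83.9)×10³/(8.314×681) = -27000/5662 = -4.769.
k_N/k_P = (4.55×10^5/2180)·exp(-4.769) = 208.7 × 0.008491 = 1.77.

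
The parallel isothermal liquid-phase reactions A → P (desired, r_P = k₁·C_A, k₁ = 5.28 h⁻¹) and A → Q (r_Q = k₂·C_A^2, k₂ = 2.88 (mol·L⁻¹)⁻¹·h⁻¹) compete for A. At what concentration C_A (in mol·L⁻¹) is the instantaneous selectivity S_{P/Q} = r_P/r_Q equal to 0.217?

8.45 mol·L⁻¹

S_{P/Q} = (k₁/k₂)·C_A⁻¹ ⇒ C_A = (S·k₂/k₁)^(-1).
= (0.217×2.88/5.28)^(-1) = (0.1184)^(-1) = 8.45 mol·L⁻¹.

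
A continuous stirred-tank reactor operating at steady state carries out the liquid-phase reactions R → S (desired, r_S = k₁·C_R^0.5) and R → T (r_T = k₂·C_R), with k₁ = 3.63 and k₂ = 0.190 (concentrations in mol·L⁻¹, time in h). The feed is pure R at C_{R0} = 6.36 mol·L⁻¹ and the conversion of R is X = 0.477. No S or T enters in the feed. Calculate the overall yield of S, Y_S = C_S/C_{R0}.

0.435

Exit C_R = C_{R0}(1−X) = 6.36×0.523 = 3.326 mol·L⁻¹.
Rates in a CSTR are evaluated at the outlet concentration: r_S = 3.63×3.326^0.5 = 6.620, r_T = 0.190×3.326 = 0.6320.
Fraction of consumed R going to S: r_S/(r_S+r_T) = 0.9129.
C_S = 0.9129·C_{R0}·X = 0.9129×6.36×0.477 = 2.77 mol·L⁻¹; Y_S = C_S/C_{R0} = 0.435.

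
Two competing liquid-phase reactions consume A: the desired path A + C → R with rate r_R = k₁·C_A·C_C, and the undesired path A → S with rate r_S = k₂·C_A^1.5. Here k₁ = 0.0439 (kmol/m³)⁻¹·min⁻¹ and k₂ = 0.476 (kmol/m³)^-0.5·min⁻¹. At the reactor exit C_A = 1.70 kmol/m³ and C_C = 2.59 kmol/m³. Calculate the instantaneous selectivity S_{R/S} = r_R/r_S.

S_{R/S} = r_R/r_S = (k₁·C_A·C_C)/(k₂·C_A^1.5) = (k₁/k₂)·C_A^-0.5·C_C.
= (0.0439×1.700×2.590) / (0.476×1.700^1.5) = 0.1933/1.055 = 0.183.
The undesired path is higher order in A, so low C_A (CSTR or dilute feed) favours R.

0.183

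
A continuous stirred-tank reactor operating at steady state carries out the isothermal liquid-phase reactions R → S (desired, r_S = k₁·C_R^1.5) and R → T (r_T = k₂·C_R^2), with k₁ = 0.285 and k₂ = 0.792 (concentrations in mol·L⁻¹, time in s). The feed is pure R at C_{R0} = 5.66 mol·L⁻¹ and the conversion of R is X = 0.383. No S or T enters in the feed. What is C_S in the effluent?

0.350 mol·L⁻¹

Exit C_R = C_{R0}(1−X) = 5.66×0.617 = 3.492 mol·L⁻¹.
In a CSTR the entire volume is at exit conditions, so r_S = 0.285×3.492^1.5 = 1.860 and r_T = 0.792×3.492^2 = 9.659.
Fraction of consumed R going to S: r_S/(r_S+r_T) = 0.1615.
C_S = 0.1615·C_{R0}·X = 0.1615×5.66×0.383 = 0.350 mol·L⁻¹.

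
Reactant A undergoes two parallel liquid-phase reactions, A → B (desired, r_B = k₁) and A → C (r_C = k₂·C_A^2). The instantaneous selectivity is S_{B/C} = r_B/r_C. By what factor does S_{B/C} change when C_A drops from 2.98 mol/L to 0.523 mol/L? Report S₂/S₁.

S_{B/C} = (k₁/k₂)·C_A^-2, so S₂/S₁ = (C_{A,2}/C_{A,1})^-2.
= (0.523/2.98)^(-2) = (0.1755)^(-2) = 32.5.
Selectivity toward B rises as C_A falls — low-concentration operation is favoured.

32.5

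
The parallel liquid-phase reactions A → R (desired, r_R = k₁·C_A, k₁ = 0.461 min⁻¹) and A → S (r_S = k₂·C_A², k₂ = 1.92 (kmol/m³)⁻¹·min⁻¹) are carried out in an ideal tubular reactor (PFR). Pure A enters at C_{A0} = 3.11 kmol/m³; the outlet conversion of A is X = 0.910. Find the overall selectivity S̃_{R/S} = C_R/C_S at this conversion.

C_A = C_{A0}(1−X) = 0.2799 kmol/m³.
Along a PFR/batch, dC_R/dC_A = −r_R/(r_R+r_S) = −k₁/(k₁+k₂·C_A).
Integrating from C_{A0} to C_A: C_R = (0.461/1.92)·ln[(0.461+1.92·3.11)/(0.461+1.92·0.280)] = 0.2401·ln(6.432/0.9984) = 0.4473 kmol/m³.
C_S = (C_{A0}−C_A)−C_R = 2.383 kmol/m³; S̃_{R/S} = 0.4473/2.383 = 0.188.

0.188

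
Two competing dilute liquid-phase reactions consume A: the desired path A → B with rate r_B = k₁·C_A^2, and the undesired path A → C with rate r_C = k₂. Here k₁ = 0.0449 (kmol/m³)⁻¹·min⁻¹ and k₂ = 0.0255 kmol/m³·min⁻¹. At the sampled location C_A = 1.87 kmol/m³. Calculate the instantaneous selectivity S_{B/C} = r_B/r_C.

S_{B/C} = r_B/r_C = (k₁·C_A^2)/(k₂) = (k₁/k₂)·C_A^2.
= (0.0449×1.870^2) / (0.0255) = 0.1570/0.02550 = 6.16.
Since the desired path is higher order in A, keeping C_A high (PFR or concentrated feed) favours B.

6.16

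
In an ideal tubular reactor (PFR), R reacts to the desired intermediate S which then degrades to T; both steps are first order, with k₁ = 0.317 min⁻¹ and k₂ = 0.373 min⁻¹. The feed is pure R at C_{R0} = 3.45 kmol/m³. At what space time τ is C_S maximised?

2.90 min

The intermediate peaks when r₁ = r₂, i.e. k₁e^(−k₁τ) = k₂e^(−k₂τ), giving τ_opt = ln(k₂/k₁)/(k₂−k₁).
= ln(0.373/0.317)/(0.373−0.317) = ln(1.177)/0.05600 = 0.1627/0.05600 = 2.90 min.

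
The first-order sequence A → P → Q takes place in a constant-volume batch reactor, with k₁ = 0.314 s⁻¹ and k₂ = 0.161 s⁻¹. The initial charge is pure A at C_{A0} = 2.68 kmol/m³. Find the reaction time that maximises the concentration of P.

4.37 s

Setting dC_P/dt = 0 gives t_opt = ln(k₂/k₁)/(k₂−k₁).
= ln(0.161/0.314)/(0.161−0.314) = ln(0.5127)/-0.1530 = -0.6680/-0.1530 = 4.37 s.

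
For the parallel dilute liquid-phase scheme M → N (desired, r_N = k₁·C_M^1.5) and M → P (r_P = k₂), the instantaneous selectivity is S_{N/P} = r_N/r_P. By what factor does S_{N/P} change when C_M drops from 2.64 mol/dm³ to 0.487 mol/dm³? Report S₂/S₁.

S_{N/P} = (k₁/k₂)·C_M^1.5, so S₂/S₁ = (C_{M,2}/C_{M,1})^1.5.
= (0.487/2.64)^1.5 = (0.1845)^1.5 = 0.0792.

0.0792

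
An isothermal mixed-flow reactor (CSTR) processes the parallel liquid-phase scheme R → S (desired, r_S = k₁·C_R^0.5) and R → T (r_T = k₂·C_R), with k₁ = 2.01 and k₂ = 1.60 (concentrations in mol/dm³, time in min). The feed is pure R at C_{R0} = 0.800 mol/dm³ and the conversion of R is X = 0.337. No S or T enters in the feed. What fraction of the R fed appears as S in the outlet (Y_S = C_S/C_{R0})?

Exit C_R = C_{R0}(1−X) = 0.800×0.663 = 0.5304 mol/dm³.
In a CSTR the entire volume is at exit conditions, so r_S = 2.01×0.5304^0.5 = 1.464 and r_T = 1.60×0.5304 = 0.8486.
Fraction of consumed R going to S: r_S/(r_S+r_T) = 0.6330.
C_S = 0.6330·C_{R0}·X = 0.6330×0.800×0.337 = 0.171 mol/dm³; Y_S = C_S/C_{R0} = 0.213.

0.213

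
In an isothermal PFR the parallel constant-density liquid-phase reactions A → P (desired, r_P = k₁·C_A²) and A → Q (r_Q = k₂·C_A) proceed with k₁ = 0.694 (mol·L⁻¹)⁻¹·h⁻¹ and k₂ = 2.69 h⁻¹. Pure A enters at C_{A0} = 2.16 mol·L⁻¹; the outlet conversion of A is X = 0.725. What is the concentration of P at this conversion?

C_A = C_{A0}(1−X) = 0.5940 mol·L⁻¹.
Along a PFR/batch, dC_Q/dC_A = −r_Q/(r_P+r_Q) = −k₂/(k₂+k₁·C_A).
Integrating from C_{A0} to C_A: C_Q = (2.69/0.694)·ln[(2.69+0.694·2.16)/(2.69+0.694·0.594)] = 3.876·ln(4.189/3.102) = 1.164 mol·L⁻¹.
Then C_P = (C_{A0}−C_A) − C_Q = 1.566 − 1.164 = 0.4018 mol·L⁻¹.

0.402 mol·L⁻¹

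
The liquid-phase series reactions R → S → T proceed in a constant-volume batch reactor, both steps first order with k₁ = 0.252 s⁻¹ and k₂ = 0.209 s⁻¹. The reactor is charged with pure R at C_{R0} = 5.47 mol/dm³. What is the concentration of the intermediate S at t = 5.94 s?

For first-order series with pure R initially, C_S(t) = k₁C_{R0}/(k₂−k₁)·(e^(−k₁t) − e^(−k₂t)).
e^(−k₁t) = e^(−0.252×5.94) = e^(−1.497) = 0.2238; e^(−k₂t) = e^(−1.241) = 0.2890.
C_S = 0.252×5.47/(0.209−0.252) × (0.2238−0.2890) = (-32.06)×(-0.06513) = 2.088 mol/dm³.

2.09 mol/dm³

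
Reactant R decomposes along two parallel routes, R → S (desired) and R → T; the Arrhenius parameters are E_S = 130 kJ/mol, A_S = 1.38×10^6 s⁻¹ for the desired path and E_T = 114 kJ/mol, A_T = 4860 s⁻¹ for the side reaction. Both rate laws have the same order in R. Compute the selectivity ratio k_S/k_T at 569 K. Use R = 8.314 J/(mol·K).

9.65

k_S/k_T = (A_S/A_T)·exp[−(E_S−E_T)/(RT)] = (A_S/A_T)·exp[(E_T−E_S)/(RT)].
(E_T−E_S)/(RT) = (114−130)×10³/(8.314×569) = -16000/4731 = -3.382.
k_S/k_T = (1.38×10^6/4860)·exp(-3.382) = 284.0 × 0.03397 = 9.65.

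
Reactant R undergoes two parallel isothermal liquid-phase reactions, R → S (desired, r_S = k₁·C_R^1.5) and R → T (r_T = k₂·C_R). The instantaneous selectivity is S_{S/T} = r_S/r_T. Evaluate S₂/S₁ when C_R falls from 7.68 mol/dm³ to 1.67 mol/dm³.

0.466

S_{S/T} = (k₁/k₂)·C_R^0.5, so S₂/S₁ = (C_{R,2}/C_{R,1})^0.5.
= (1.67/7.68)^0.5 = (0.2174)^0.5 = 0.466.
Selectivity toward S falls as C_R falls — high-concentration operation is favoured.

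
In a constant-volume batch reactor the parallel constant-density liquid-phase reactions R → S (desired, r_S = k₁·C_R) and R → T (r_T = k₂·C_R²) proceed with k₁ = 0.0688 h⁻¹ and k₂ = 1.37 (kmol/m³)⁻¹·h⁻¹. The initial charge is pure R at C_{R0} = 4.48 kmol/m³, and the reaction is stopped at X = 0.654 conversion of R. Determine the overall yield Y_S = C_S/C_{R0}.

C_R = C_{R0}(1−X) = 1.550 kmol/m³.
Along a PFR/batch, dC_S/dC_R = −r_S/(r_S+r_T) = −k₁/(k₁+k₂·C_R).
Integrating from C_{R0} to C_R: C_S = (0.0688/1.37)·ln[(0.0688+1.37·4.48)/(0.0688+1.37·1.55)] = 0.05022·ln(6.206/2.192) = 0.05226 kmol/m³.
Y_S = C_S/C_{R0} = 0.05226/4.48 = 0.0117.

0.0117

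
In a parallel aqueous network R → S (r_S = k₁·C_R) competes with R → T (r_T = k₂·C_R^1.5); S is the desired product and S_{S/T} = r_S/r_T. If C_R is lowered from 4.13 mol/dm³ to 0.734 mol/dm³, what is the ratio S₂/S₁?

S_{S/T} = (k₁/k₂)·C_R^-0.5, so S₂/S₁ = (C_{R,2}/C_{R,1})^-0.5.
= (0.734/4.13)^(-0.5) = (0.1777)^(-0.5) = 2.37.

2.37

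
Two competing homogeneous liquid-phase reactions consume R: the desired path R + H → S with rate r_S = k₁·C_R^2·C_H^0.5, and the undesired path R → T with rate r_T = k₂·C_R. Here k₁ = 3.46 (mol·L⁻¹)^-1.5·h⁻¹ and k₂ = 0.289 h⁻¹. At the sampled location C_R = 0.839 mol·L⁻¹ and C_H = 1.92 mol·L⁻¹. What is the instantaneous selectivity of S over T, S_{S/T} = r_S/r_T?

S_{S/T} = r_S/r_T = (k₁·C_R^2·C_H^0.5)/(k₂·C_R) = (k₁/k₂)·C_R·C_H^0.5.
= (3.46×0.8390^2×1.920^0.5) / (0.289×0.8390) = 3.375/0.2425 = 13.9.

13.9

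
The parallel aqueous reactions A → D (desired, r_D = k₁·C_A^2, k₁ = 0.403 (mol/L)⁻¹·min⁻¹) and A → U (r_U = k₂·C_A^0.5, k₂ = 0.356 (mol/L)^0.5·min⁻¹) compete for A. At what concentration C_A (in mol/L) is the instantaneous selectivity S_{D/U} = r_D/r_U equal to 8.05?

S_{D/U} = (k₁/k₂)·C_A^1.5 ⇒ C_A = (S·k₂/k₁)^(1/1.5).
= (8.05×0.356/0.403)^(0.6667) = (7.111)^(0.6667) = 3.70 mol/L.

3.70 mol/L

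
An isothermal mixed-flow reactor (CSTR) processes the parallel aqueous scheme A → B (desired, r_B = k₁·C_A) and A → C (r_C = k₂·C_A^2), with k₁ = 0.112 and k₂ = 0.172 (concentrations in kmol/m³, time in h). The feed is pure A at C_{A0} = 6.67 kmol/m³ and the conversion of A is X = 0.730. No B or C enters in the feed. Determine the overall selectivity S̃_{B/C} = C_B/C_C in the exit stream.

Exit C_A = C_{A0}(1−X) = 6.67×0.270 = 1.801 kmol/m³.
A CSTR operates uniformly at the exit composition, giving r_B = 0.2017 and r_C = 0.5578 (each k·C_A^n at C_A = 1.801).
Overall selectivity = C_B/C_C = r_Bτ/(r_Cτ) = r_B/r_C = 0.362.

0.362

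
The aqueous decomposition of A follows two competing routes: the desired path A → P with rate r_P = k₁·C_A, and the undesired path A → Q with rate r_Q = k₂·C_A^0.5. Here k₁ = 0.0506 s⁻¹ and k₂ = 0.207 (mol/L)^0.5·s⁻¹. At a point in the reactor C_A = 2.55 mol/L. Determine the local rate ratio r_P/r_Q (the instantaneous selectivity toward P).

0.390

S_{P/Q} = r_P/r_Q = (k₁·C_A)/(k₂·C_A^0.5) = (k₁/k₂)·C_A^0.5.
= (0.0506×2.550) / (0.207×2.550^0.5) = 0.1290/0.3306 = 0.390.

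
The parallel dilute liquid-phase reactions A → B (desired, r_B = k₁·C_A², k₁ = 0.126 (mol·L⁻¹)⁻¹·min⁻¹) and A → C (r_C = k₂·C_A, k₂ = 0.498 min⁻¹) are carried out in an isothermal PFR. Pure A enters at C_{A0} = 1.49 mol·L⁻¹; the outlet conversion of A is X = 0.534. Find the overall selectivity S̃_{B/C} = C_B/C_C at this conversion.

C_A = C_{A0}(1−X) = 0.6943 mol·L⁻¹.
Along a PFR/batch, dC_C/dC_A = −r_C/(r_B+r_C) = −k₂/(k₂+k₁·C_A).
Integrating from C_{A0} to C_A: C_C = (0.498/0.126)·ln[(0.498+0.126·1.49)/(0.498+0.126·0.694)] = 3.952·ln(0.6857/0.5855) = 0.6247 mol·L⁻¹.
Then C_B = (C_{A0}−C_A) − C_C = 0.7957 − 0.6247 = 0.1710 mol·L⁻¹.
S̃_{B/C} = C_B/C_C = 0.1710/0.6247 = 0.274.

0.274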